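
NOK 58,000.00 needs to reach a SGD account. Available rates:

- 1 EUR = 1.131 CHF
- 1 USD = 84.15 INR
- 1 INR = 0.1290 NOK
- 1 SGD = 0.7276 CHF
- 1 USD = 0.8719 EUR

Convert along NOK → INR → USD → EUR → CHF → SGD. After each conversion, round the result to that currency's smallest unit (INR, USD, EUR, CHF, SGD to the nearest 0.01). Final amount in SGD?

SGD 7,241.37

NOK 58,000.00 ÷ 0.1290 = INR 449,612.40
INR 449,612.40 ÷ 84.15 = USD 5,342.99
USD 5,342.99 × 0.8719 = EUR 4,658.55
EUR 4,658.55 × 1.131 = CHF 5,268.82
CHF 5,268.82 ÷ 0.7276 = SGD 7,241.37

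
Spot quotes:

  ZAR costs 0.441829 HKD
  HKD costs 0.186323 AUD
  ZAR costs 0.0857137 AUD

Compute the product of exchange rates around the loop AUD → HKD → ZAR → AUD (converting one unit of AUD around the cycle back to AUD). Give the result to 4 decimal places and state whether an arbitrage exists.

Around AUD → HKD → ZAR → AUD: 1 ÷ 0.186323 ÷ 0.441829 × 0.0857137 = 1.041189
Product > 1; profitable direction is AUD → HKD → ZAR → AUD.

1.0412 (arbitrage exists)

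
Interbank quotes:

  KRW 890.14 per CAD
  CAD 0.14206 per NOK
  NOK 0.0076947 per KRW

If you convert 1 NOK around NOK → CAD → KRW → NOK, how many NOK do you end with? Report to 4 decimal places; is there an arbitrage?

0.9730 (arbitrage exists)

Around NOK → CAD → KRW → NOK: 1 × 0.14206 × 890.14 × 0.0076947 = 0.973020
Product < 1; profitable direction is NOK → KRW → CAD → NOK.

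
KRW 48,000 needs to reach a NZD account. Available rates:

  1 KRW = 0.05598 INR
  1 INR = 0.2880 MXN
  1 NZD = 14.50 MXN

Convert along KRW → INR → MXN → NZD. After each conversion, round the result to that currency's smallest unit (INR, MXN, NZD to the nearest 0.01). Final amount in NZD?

NZD 53.37

KRW 48,000 × 0.05598 = INR 2,687.04
INR 2,687.04 × 0.2880 = MXN 773.87
MXN 773.87 ÷ 14.50 = NZD 53.37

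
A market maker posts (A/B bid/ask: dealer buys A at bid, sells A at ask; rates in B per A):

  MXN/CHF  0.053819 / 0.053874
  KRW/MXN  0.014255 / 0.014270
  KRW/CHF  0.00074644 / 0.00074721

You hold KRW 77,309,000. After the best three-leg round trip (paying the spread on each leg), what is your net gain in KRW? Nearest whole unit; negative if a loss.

Net profit: KRW 2,067,186

Best loop KRW → MXN → CHF → KRW:
KRW 77,309,000 × 0.014255 (sell KRW at bid) = MXN 1,102,039.79
MXN 1,102,039.79 × 0.053819 (sell MXN at bid) = CHF 59,310.68
CHF 59,310.68 ÷ 0.00074721 (buy KRW at ask) = KRW 79,376,186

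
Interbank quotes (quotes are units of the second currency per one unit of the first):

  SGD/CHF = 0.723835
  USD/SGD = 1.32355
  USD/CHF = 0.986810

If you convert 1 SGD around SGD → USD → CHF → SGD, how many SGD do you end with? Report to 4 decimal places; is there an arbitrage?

Around SGD → USD → CHF → SGD: 1 ÷ 1.32355 × 0.986810 ÷ 0.723835 = 1.030039
Product > 1; profitable direction is SGD → USD → CHF → SGD.

1.0300 (arbitrage exists)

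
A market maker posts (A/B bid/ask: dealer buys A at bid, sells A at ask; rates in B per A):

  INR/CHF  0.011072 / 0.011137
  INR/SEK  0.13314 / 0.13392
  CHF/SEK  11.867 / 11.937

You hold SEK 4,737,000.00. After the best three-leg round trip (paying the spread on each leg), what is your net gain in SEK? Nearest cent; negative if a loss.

Net profit: SEK 7,041.98

Best loop SEK → CHF → INR → SEK:
SEK 4,737,000.00 ÷ 11.937 (buy CHF at ask) = CHF 396,833.38
CHF 396,833.38 ÷ 0.011137 (buy INR at ask) = INR 35,631,981.25
INR 35,631,981.25 × 0.13314 (sell INR at bid) = SEK 4,744,041.98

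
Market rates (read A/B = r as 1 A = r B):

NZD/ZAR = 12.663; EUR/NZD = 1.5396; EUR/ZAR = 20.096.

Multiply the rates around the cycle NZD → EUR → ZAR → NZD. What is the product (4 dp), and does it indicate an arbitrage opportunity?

1.0308 (arbitrage exists)

Around NZD → EUR → ZAR → NZD: 1 ÷ 1.5396 × 20.096 ÷ 12.663 = 1.030778
Product > 1; profitable direction is NZD → EUR → ZAR → NZD.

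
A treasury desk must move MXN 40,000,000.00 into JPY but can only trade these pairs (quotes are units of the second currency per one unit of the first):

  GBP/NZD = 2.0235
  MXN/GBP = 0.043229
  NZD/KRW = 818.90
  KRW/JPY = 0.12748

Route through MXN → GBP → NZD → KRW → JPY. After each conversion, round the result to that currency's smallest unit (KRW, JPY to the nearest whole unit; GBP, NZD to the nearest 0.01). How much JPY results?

MXN 40,000,000.00 × 0.043229 = GBP 1,729,160.00
GBP 1,729,160.00 × 2.0235 = NZD 3,498,955.26
NZD 3,498,955.26 × 818.90 = KRW 2,865,294,462
KRW 2,865,294,462 × 0.12748 = JPY 365,267,738

JPY 365,267,738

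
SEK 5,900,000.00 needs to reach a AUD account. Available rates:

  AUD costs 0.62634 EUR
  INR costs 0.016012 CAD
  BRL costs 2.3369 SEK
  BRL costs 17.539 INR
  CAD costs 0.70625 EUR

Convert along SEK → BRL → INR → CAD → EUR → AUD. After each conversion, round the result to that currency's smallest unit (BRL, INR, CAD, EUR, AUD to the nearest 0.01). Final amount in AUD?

SEK 5,900,000.00 ÷ 2.3369 = BRL 2,524,712.23
BRL 2,524,712.23 × 17.539 = INR 44,280,927.80
INR 44,280,927.80 × 0.016012 = CAD 709,026.22
CAD 709,026.22 × 0.70625 = EUR 500,749.77
EUR 500,749.77 ÷ 0.62634 = AUD 799,485.54

AUD 799,485.54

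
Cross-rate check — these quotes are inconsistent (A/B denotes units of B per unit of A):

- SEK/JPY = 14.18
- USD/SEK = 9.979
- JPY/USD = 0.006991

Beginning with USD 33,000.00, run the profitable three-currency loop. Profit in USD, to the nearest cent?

Profitable loop is USD → JPY → SEK → USD:
USD 33,000.00 ÷ 0.006991 = JPY 4,720,355
JPY 4,720,355 ÷ 14.18 = SEK 332,888.20
SEK 332,888.20 ÷ 9.979 = USD 33,358.87
Profit = USD 33,358.87 − USD 33,000.00

Profit: USD 358.87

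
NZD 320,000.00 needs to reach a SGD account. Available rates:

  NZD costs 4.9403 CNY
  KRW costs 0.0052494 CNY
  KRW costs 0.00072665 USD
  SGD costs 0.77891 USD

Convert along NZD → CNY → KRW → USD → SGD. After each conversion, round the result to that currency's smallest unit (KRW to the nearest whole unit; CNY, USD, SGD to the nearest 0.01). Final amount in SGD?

NZD 320,000.00 × 4.9403 = CNY 1,580,896.00
CNY 1,580,896.00 ÷ 0.0052494 = KRW 301,157,466
KRW 301,157,466 × 0.00072665 = USD 218,836.07
USD 218,836.07 ÷ 0.77891 = SGD 280,951.68

SGD 280,951.68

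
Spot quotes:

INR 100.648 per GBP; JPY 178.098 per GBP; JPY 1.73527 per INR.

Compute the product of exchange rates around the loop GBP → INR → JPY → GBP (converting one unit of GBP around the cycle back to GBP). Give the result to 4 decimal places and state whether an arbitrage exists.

0.9806 (arbitrage exists)

Around GBP → INR → JPY → GBP: 1 × 100.648 × 1.73527 ÷ 178.098 = 0.980648
Product < 1; profitable direction is GBP → JPY → INR → GBP.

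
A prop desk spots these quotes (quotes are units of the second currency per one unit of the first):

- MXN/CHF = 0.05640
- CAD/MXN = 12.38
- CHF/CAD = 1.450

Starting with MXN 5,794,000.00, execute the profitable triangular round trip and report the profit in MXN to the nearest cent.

Profitable loop is MXN → CHF → CAD → MXN:
MXN 5,794,000.00 × 0.05640 = CHF 326,781.60
CHF 326,781.60 × 1.450 = CAD 473,833.32
CAD 473,833.32 × 12.38 = MXN 5,866,056.50
Profit = MXN 5,866,056.50 − MXN 5,794,000.00

Profit: MXN 72,056.50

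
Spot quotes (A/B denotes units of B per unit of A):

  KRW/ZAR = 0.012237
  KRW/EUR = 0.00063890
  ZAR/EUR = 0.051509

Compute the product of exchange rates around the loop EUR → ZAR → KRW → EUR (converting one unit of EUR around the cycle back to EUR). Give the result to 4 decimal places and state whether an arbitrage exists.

1.0136 (arbitrage exists)

Around EUR → ZAR → KRW → EUR: 1 ÷ 0.051509 ÷ 0.012237 × 0.00063890 = 1.013619
Product > 1; profitable direction is EUR → ZAR → KRW → EUR.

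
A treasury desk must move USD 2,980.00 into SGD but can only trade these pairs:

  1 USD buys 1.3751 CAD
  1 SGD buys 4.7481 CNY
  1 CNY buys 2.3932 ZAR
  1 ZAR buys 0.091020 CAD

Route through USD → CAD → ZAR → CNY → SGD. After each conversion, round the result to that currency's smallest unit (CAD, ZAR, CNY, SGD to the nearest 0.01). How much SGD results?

USD 2,980.00 × 1.3751 = CAD 4,097.80
CAD 4,097.80 ÷ 0.091020 = ZAR 45,020.87
ZAR 45,020.87 ÷ 2.3932 = CNY 18,812.00
CNY 18,812.00 ÷ 4.7481 = SGD 3,962.01

SGD 3,962.01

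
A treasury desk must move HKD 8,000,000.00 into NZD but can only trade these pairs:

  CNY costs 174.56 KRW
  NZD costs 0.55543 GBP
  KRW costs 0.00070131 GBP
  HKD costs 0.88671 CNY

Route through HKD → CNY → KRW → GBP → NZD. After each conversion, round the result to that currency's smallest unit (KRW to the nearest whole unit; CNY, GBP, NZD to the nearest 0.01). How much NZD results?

HKD 8,000,000.00 × 0.88671 = CNY 7,093,680.00
CNY 7,093,680.00 × 174.56 = KRW 1,238,272,781
KRW 1,238,272,781 × 0.00070131 = GBP 868,413.08
GBP 868,413.08 ÷ 0.55543 = NZD 1,563,496.89

NZD 1,563,496.89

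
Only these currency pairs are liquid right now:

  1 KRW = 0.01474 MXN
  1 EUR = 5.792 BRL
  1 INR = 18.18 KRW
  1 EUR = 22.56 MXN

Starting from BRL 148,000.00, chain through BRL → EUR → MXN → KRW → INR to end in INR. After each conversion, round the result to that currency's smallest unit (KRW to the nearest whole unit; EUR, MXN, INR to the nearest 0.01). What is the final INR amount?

INR 2,151,200.83

BRL 148,000.00 ÷ 5.792 = EUR 25,552.49
EUR 25,552.49 × 22.56 = MXN 576,464.17
MXN 576,464.17 ÷ 0.01474 = KRW 39,108,831
KRW 39,108,831 ÷ 18.18 = INR 2,151,200.83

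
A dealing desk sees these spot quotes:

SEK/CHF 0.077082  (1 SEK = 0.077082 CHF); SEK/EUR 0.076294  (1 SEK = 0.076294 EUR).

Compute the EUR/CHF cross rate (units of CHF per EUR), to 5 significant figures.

EUR/CHF = 1.0103

1 EUR ÷ 0.076294 = 13.1072 SEK
13.1072 SEK × 0.077082 = 1.01033 CHF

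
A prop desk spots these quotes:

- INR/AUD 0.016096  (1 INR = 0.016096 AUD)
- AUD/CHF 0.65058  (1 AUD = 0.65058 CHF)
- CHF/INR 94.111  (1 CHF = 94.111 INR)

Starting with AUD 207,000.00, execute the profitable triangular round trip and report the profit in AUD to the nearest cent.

Profitable loop is AUD → INR → CHF → AUD:
AUD 207,000.00 ÷ 0.016096 = INR 12,860,337.97
INR 12,860,337.97 ÷ 94.111 = CHF 136,650.74
CHF 136,650.74 ÷ 0.65058 = AUD 210,044.49
Profit = AUD 210,044.49 − AUD 207,000.00

Profit: AUD 3,044.49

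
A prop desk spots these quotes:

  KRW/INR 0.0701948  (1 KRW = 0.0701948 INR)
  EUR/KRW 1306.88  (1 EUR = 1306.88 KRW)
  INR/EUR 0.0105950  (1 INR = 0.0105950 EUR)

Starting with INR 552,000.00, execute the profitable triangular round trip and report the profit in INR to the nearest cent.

Profitable loop is INR → KRW → EUR → INR:
INR 552,000.00 ÷ 0.0701948 = KRW 7,863,830
KRW 7,863,830 ÷ 1306.88 = EUR 6,017.26
EUR 6,017.26 ÷ 0.0105950 = INR 567,933.47
Profit = INR 567,933.47 − INR 552,000.00

Profit: INR 15,933.47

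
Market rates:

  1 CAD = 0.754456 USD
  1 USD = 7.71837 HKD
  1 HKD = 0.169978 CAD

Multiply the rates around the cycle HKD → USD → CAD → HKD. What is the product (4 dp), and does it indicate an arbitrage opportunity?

Around HKD → USD → CAD → HKD: 1 ÷ 7.71837 ÷ 0.754456 ÷ 0.169978 = 1.010294
Product > 1; profitable direction is HKD → USD → CAD → HKD.

1.0103 (arbitrage exists)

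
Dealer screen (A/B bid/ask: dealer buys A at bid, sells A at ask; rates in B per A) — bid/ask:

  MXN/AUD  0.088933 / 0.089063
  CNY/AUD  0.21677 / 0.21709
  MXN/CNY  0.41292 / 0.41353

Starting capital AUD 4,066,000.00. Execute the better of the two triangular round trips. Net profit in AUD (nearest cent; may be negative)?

Best loop AUD → MXN → CNY → AUD:
AUD 4,066,000.00 ÷ 0.089063 (buy MXN at ask) = MXN 45,653,077.04
MXN 45,653,077.04 × 0.41292 (sell MXN at bid) = CNY 18,851,068.57
CNY 18,851,068.57 × 0.21677 (sell CNY at bid) = AUD 4,086,346.13

Net profit: AUD 20,346.13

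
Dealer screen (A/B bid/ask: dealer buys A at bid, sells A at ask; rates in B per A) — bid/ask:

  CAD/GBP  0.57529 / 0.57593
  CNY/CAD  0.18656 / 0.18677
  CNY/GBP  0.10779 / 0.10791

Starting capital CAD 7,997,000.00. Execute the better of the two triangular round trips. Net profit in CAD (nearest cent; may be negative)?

Best loop CAD → CNY → GBP → CAD:
CAD 7,997,000.00 ÷ 0.18677 (buy CNY at ask) = CNY 42,817,368.96
CNY 42,817,368.96 × 0.10779 (sell CNY at bid) = GBP 4,615,284.20
GBP 4,615,284.20 ÷ 0.57593 (buy CAD at ask) = CAD 8,013,620.06

Net profit: CAD 16,620.06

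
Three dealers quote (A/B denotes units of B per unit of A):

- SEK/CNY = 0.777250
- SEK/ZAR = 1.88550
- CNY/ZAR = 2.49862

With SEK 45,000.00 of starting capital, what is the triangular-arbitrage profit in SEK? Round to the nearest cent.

Profit: SEK 1,349.70

Profitable loop is SEK → CNY → ZAR → SEK:
SEK 45,000.00 × 0.777250 = CNY 34,976.25
CNY 34,976.25 × 2.49862 = ZAR 87,392.36
ZAR 87,392.36 ÷ 1.88550 = SEK 46,349.70
Profit = SEK 46,349.70 − SEK 45,000.00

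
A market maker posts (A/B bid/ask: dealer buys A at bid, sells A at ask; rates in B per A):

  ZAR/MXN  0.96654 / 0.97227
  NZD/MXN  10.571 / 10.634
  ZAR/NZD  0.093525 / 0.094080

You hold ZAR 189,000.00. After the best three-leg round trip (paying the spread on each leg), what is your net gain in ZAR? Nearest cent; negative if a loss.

Net profit: ZAR 3,184.65

Best loop ZAR → NZD → MXN → ZAR:
ZAR 189,000.00 × 0.093525 (sell ZAR at bid) = NZD 17,676.22
NZD 17,676.22 × 10.571 (sell NZD at bid) = MXN 186,855.37
MXN 186,855.37 ÷ 0.97227 (buy ZAR at ask) = ZAR 192,184.65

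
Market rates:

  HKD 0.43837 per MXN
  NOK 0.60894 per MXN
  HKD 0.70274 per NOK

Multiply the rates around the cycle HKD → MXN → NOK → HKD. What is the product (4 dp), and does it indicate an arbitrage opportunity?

0.9762 (arbitrage exists)

Around HKD → MXN → NOK → HKD: 1 ÷ 0.43837 × 0.60894 × 0.70274 = 0.976177
Product < 1; profitable direction is HKD → NOK → MXN → HKD.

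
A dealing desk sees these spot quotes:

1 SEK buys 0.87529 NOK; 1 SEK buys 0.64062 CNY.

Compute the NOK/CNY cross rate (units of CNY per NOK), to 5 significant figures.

NOK/CNY = 0.73189

1 NOK ÷ 0.87529 = 1.14248 SEK
1.14248 SEK × 0.64062 = 0.731895 CNY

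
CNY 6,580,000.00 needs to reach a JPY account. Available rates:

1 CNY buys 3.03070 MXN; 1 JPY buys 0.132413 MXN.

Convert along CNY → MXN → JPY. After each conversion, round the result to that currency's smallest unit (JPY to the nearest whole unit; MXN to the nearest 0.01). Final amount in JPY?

JPY 150,604,593

CNY 6,580,000.00 × 3.03070 = MXN 19,942,006.00
MXN 19,942,006.00 ÷ 0.132413 = JPY 150,604,593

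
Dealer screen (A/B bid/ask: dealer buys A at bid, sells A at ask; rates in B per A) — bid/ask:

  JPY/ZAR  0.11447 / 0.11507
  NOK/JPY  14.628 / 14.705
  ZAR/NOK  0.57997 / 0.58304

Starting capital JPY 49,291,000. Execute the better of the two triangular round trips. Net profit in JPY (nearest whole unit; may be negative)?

Best loop JPY → NOK → ZAR → JPY:
JPY 49,291,000 ÷ 14.705 (buy NOK at ask) = NOK 3,351,989.12
NOK 3,351,989.12 ÷ 0.58304 (buy ZAR at ask) = ZAR 5,749,158.07
ZAR 5,749,158.07 ÷ 0.11507 (buy JPY at ask) = JPY 49,962,267

Net profit: JPY 671,267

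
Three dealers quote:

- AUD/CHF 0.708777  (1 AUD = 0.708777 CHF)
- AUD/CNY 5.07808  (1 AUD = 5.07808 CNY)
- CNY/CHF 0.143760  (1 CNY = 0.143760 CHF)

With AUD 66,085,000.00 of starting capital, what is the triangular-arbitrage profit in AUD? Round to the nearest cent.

Profitable loop is AUD → CNY → CHF → AUD:
AUD 66,085,000.00 × 5.07808 = CNY 335,584,916.80
CNY 335,584,916.80 × 0.143760 = CHF 48,243,687.64
CHF 48,243,687.64 ÷ 0.708777 = AUD 68,066,102.09
Profit = AUD 68,066,102.09 − AUD 66,085,000.00

Profit: AUD 1,981,102.09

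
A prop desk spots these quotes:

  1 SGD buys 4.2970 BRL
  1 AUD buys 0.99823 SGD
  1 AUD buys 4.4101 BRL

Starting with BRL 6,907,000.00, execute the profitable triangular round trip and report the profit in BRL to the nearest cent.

Profitable loop is BRL → SGD → AUD → BRL:
BRL 6,907,000.00 ÷ 4.2970 = SGD 1,607,400.51
SGD 1,607,400.51 ÷ 0.99823 = AUD 1,610,250.66
AUD 1,610,250.66 × 4.4101 = BRL 7,101,366.42
Profit = BRL 7,101,366.42 − BRL 6,907,000.00

Profit: BRL 194,366.42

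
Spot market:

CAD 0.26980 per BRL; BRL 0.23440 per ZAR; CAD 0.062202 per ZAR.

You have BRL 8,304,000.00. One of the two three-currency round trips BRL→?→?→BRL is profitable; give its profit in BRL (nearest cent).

Profitable loop is BRL → CAD → ZAR → BRL:
BRL 8,304,000.00 × 0.26980 = CAD 2,240,419.20
CAD 2,240,419.20 ÷ 0.062202 = ZAR 36,018,443.14
ZAR 36,018,443.14 × 0.23440 = BRL 8,442,723.07
Profit = BRL 8,442,723.07 − BRL 8,304,000.00

Profit: BRL 138,723.07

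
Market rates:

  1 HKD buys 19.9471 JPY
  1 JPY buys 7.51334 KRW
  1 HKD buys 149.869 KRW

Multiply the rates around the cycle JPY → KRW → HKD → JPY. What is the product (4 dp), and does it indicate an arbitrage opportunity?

1.0000 (no arbitrage)

Around JPY → KRW → HKD → JPY: 1 × 7.51334 ÷ 149.869 × 19.9471 = 1.000002
Product ≈ 1 (deviation 0.000%, within rounding noise).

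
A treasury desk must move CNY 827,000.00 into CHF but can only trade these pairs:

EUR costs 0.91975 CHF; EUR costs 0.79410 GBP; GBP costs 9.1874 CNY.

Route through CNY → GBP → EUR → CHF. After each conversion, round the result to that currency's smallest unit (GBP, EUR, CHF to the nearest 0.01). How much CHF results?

CHF 104,257.54

CNY 827,000.00 ÷ 9.1874 = GBP 90,014.59
GBP 90,014.59 ÷ 0.79410 = EUR 113,354.22
EUR 113,354.22 × 0.91975 = CHF 104,257.54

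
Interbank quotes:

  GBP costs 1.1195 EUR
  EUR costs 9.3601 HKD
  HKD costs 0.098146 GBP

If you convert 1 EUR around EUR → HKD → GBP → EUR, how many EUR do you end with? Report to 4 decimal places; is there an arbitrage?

Around EUR → HKD → GBP → EUR: 1 × 9.3601 × 0.098146 × 1.1195 = 1.028436
Product > 1; profitable direction is EUR → HKD → GBP → EUR.

1.0284 (arbitrage exists)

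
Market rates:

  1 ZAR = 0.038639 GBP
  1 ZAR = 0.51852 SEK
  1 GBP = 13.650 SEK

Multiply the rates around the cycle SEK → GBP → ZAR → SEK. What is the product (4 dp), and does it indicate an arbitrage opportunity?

0.9831 (arbitrage exists)

Around SEK → GBP → ZAR → SEK: 1 ÷ 13.650 ÷ 0.038639 × 0.51852 = 0.983121
Product < 1; profitable direction is SEK → ZAR → GBP → SEK.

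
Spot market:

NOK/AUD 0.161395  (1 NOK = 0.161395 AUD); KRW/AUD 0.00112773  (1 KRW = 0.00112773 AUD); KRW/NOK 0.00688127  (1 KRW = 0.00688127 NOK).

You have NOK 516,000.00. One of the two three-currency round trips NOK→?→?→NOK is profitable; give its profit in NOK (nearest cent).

Profitable loop is NOK → KRW → AUD → NOK:
NOK 516,000.00 ÷ 0.00688127 = KRW 74,986,158
KRW 74,986,158 × 0.00112773 = AUD 84,564.14
AUD 84,564.14 ÷ 0.161395 = NOK 523,957.62
Profit = NOK 523,957.62 − NOK 516,000.00

Profit: NOK 7,957.62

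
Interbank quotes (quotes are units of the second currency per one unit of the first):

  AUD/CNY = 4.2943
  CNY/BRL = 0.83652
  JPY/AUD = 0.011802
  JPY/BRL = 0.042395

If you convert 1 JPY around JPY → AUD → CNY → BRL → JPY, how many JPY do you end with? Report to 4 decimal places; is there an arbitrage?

Around JPY → AUD → CNY → BRL → JPY: 1 × 0.011802 × 4.2943 × 0.83652 ÷ 0.042395 = 1.000022
Product ≈ 1 (deviation 0.002%, within rounding noise).

1.0000 (no arbitrage)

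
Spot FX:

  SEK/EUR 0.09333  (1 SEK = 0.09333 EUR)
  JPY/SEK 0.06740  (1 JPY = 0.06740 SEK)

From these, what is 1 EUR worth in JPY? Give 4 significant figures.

1 EUR ÷ 0.09333 = 10.7147 SEK
10.7147 SEK ÷ 0.06740 = 158.971 JPY

EUR/JPY = 159.0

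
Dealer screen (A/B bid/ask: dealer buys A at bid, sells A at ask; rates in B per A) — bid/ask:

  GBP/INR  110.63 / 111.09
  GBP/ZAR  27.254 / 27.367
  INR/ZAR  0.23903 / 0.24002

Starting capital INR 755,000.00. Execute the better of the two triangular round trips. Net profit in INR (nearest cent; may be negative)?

Best loop INR → GBP → ZAR → INR:
INR 755,000.00 ÷ 111.09 (buy GBP at ask) = GBP 6,796.29
GBP 6,796.29 × 27.254 (sell GBP at bid) = ZAR 185,226.12
ZAR 185,226.12 ÷ 0.24002 (buy INR at ask) = INR 771,711.20

Net profit: INR 16,711.20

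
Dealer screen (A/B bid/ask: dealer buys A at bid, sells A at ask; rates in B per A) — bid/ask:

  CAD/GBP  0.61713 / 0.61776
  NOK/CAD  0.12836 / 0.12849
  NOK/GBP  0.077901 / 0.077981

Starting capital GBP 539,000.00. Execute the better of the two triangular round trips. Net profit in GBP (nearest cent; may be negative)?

Best loop GBP → NOK → CAD → GBP:
GBP 539,000.00 ÷ 0.077981 (buy NOK at ask) = NOK 6,911,940.09
NOK 6,911,940.09 × 0.12836 (sell NOK at bid) = CAD 887,216.63
CAD 887,216.63 × 0.61713 (sell CAD at bid) = GBP 547,528.00

Net profit: GBP 8,528.00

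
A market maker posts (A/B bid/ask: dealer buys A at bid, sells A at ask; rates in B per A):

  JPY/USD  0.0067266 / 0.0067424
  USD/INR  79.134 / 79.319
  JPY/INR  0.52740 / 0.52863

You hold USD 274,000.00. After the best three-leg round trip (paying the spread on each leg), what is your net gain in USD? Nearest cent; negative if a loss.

Net profit: USD 1,903.67

Best loop USD → INR → JPY → USD:
USD 274,000.00 × 79.134 (sell USD at bid) = INR 21,682,716.00
INR 21,682,716.00 ÷ 0.52863 (buy JPY at ask) = JPY 41,016,809
JPY 41,016,809 × 0.0067266 (sell JPY at bid) = USD 275,903.67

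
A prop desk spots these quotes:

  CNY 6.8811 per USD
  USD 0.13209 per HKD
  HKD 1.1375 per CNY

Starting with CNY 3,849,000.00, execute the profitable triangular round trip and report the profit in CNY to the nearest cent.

Profitable loop is CNY → HKD → USD → CNY:
CNY 3,849,000.00 × 1.1375 = HKD 4,378,237.50
HKD 4,378,237.50 × 0.13209 = USD 578,321.39
USD 578,321.39 × 6.8811 = CNY 3,979,487.33
Profit = CNY 3,979,487.33 − CNY 3,849,000.00

Profit: CNY 130,487.33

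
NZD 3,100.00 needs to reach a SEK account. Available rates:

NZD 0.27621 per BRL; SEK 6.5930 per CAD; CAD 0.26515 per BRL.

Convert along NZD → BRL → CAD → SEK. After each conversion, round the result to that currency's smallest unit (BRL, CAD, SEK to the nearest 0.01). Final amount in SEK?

NZD 3,100.00 ÷ 0.27621 = BRL 11,223.34
BRL 11,223.34 × 0.26515 = CAD 2,975.87
CAD 2,975.87 × 6.5930 = SEK 19,619.91

SEK 19,619.91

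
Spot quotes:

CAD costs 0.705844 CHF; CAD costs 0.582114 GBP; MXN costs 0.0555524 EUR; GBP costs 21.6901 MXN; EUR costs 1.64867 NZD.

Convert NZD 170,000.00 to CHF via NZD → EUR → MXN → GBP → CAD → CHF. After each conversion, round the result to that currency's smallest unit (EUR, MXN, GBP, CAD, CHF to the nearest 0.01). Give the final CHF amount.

NZD 170,000.00 ÷ 1.64867 = EUR 103,113.42
EUR 103,113.42 ÷ 0.0555524 = MXN 1,856,146.99
MXN 1,856,146.99 ÷ 21.6901 = GBP 85,575.77
GBP 85,575.77 ÷ 0.582114 = CAD 147,008.61
CAD 147,008.61 × 0.705844 = CHF 103,765.15

CHF 103,765.15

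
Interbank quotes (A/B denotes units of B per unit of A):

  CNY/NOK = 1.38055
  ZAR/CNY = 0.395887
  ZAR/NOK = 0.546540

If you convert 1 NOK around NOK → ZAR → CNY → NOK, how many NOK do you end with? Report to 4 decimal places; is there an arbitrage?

1.0000 (no arbitrage)

Around NOK → ZAR → CNY → NOK: 1 ÷ 0.546540 × 0.395887 × 1.38055 = 1.000003
Product ≈ 1 (deviation 0.000%, within rounding noise).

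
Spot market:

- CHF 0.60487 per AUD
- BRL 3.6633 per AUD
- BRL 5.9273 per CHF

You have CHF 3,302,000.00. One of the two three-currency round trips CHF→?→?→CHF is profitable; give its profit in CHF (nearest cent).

Profitable loop is CHF → AUD → BRL → CHF:
CHF 3,302,000.00 ÷ 0.60487 = AUD 5,459,024.25
AUD 5,459,024.25 × 3.6633 = BRL 19,998,043.55
BRL 19,998,043.55 ÷ 5.9273 = CHF 3,373,887.53
Profit = CHF 3,373,887.53 − CHF 3,302,000.00

Profit: CHF 71,887.53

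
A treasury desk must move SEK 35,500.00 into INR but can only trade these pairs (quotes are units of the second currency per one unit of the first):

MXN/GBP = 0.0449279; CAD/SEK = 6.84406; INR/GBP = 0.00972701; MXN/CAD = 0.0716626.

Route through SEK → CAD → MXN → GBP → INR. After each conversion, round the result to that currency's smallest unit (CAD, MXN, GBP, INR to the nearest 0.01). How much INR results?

INR 334,317.53

SEK 35,500.00 ÷ 6.84406 = CAD 5,186.98
CAD 5,186.98 ÷ 0.0716626 = MXN 72,380.57
MXN 72,380.57 × 0.0449279 = GBP 3,251.91
GBP 3,251.91 ÷ 0.00972701 = INR 334,317.53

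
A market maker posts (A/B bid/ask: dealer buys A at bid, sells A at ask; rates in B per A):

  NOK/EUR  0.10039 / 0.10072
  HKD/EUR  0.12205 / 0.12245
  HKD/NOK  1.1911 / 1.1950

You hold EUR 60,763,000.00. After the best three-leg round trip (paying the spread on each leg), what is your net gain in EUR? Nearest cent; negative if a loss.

Net profit: EUR 852,981.25

Best loop EUR → NOK → HKD → EUR:
EUR 60,763,000.00 ÷ 0.10072 (buy NOK at ask) = NOK 603,286,338.36
NOK 603,286,338.36 ÷ 1.1950 (buy HKD at ask) = HKD 504,842,124.15
HKD 504,842,124.15 × 0.12205 (sell HKD at bid) = EUR 61,615,981.25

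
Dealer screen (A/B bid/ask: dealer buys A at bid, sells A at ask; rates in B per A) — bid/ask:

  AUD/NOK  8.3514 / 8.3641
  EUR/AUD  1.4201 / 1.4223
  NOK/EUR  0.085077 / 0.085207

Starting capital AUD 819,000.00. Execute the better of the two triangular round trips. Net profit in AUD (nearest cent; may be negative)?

Net profit: AUD 7,369.50

Best loop AUD → NOK → EUR → AUD:
AUD 819,000.00 × 8.3514 (sell AUD at bid) = NOK 6,839,796.60
NOK 6,839,796.60 × 0.085077 (sell NOK at bid) = EUR 581,909.38
EUR 581,909.38 × 1.4201 (sell EUR at bid) = AUD 826,369.50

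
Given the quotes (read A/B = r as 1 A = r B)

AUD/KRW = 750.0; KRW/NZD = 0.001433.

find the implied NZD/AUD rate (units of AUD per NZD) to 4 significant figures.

1 NZD ÷ 0.001433 = 697.837 KRW
697.837 KRW ÷ 750.0 = 0.930449 AUD

NZD/AUD = 0.9304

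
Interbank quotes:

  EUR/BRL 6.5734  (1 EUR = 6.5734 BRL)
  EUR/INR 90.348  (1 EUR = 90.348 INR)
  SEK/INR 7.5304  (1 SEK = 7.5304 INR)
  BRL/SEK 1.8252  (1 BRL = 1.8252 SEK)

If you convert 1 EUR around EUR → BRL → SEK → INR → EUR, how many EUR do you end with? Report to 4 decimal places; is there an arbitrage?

Around EUR → BRL → SEK → INR → EUR: 1 × 6.5734 × 1.8252 × 7.5304 ÷ 90.348 = 1.000000
Product ≈ 1 (deviation 0.000%, within rounding noise).

1.0000 (no arbitrage)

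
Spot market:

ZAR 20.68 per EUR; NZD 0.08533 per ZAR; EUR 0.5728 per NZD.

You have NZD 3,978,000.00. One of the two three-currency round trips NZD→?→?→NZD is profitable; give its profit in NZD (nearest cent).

Profitable loop is NZD → EUR → ZAR → NZD:
NZD 3,978,000.00 × 0.5728 = EUR 2,278,598.40
EUR 2,278,598.40 × 20.68 = ZAR 47,121,414.91
ZAR 47,121,414.91 × 0.08533 = NZD 4,020,870.33
Profit = NZD 4,020,870.33 − NZD 3,978,000.00

Profit: NZD 42,870.33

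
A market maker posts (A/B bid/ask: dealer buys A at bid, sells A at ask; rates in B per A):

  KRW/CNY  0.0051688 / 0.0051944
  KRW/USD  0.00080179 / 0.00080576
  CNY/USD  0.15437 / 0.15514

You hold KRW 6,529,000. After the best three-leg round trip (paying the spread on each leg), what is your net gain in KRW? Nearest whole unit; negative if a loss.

Net result: KRW -32,968 (no profitable arbitrage after spreads)

Best loop KRW → USD → CNY → KRW:
KRW 6,529,000 × 0.00080179 (sell KRW at bid) = USD 5,234.89
USD 5,234.89 ÷ 0.15514 (buy CNY at ask) = CNY 33,742.99
CNY 33,742.99 ÷ 0.0051944 (buy KRW at ask) = KRW 6,496,032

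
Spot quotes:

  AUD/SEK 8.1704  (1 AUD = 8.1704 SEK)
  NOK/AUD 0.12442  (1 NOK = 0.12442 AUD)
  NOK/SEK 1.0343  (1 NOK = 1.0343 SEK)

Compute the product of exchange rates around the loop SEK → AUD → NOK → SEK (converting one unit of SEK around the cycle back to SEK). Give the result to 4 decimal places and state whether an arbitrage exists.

1.0174 (arbitrage exists)

Around SEK → AUD → NOK → SEK: 1 ÷ 8.1704 ÷ 0.12442 × 1.0343 = 1.017450
Product > 1; profitable direction is SEK → AUD → NOK → SEK.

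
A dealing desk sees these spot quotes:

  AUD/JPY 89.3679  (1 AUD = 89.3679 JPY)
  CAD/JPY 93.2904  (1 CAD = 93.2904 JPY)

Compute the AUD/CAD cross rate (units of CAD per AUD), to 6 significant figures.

AUD/CAD = 0.957954

1 AUD × 89.3679 = 89.3679 JPY
89.3679 JPY ÷ 93.2904 = 0.957954 CAD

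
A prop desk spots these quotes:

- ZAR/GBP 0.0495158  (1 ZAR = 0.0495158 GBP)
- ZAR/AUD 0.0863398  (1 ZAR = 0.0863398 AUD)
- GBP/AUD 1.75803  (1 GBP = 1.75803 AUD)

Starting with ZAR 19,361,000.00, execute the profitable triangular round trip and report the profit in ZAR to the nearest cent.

Profitable loop is ZAR → GBP → AUD → ZAR:
ZAR 19,361,000.00 × 0.0495158 = GBP 958,675.40
GBP 958,675.40 × 1.75803 = AUD 1,685,380.12
AUD 1,685,380.12 ÷ 0.0863398 = ZAR 19,520,315.31
Profit = ZAR 19,520,315.31 − ZAR 19,361,000.00

Profit: ZAR 159,315.31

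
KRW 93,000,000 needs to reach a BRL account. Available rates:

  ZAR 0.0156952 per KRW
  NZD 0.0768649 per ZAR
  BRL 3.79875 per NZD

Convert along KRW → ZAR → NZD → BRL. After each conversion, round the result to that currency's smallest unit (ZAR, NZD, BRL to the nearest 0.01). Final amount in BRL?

KRW 93,000,000 × 0.0156952 = ZAR 1,459,653.60
ZAR 1,459,653.60 × 0.0768649 = NZD 112,196.13
NZD 112,196.13 × 3.79875 = BRL 426,205.05

BRL 426,205.05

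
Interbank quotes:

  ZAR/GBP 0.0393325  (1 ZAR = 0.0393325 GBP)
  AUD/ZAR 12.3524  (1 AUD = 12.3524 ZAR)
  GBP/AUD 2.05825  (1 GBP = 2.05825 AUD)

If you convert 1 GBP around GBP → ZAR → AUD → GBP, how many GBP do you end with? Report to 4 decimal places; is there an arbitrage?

Around GBP → ZAR → AUD → GBP: 1 ÷ 0.0393325 ÷ 12.3524 ÷ 2.05825 = 0.999998
Product ≈ 1 (deviation 0.000%, within rounding noise).

1.0000 (no arbitrage)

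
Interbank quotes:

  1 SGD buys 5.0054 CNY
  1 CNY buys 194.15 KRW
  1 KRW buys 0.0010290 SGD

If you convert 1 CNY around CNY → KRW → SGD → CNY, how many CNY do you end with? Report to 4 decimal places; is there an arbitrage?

1.0000 (no arbitrage)

Around CNY → KRW → SGD → CNY: 1 × 194.15 × 0.0010290 × 5.0054 = 0.999981
Product ≈ 1 (deviation 0.002%, within rounding noise).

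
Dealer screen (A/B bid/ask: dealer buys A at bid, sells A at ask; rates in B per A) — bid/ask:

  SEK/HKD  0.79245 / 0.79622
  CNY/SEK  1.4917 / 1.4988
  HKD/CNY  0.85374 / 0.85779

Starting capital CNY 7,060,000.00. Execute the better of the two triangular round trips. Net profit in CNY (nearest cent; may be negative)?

Net profit: CNY 64,980.67

Best loop CNY → SEK → HKD → CNY:
CNY 7,060,000.00 × 1.4917 (sell CNY at bid) = SEK 10,531,402.00
SEK 10,531,402.00 × 0.79245 (sell SEK at bid) = HKD 8,345,609.51
HKD 8,345,609.51 × 0.85374 (sell HKD at bid) = CNY 7,124,980.67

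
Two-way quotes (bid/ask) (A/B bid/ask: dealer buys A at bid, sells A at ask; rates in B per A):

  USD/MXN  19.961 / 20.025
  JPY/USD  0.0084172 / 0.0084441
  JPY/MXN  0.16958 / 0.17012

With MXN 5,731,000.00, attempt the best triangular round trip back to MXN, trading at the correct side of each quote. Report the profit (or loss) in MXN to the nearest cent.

Best loop MXN → USD → JPY → MXN:
MXN 5,731,000.00 ÷ 20.025 (buy USD at ask) = USD 286,192.26
USD 286,192.26 ÷ 0.0084441 (buy JPY at ask) = JPY 33,892,571
JPY 33,892,571 × 0.16958 (sell JPY at bid) = MXN 5,747,502.21

Net profit: MXN 16,502.21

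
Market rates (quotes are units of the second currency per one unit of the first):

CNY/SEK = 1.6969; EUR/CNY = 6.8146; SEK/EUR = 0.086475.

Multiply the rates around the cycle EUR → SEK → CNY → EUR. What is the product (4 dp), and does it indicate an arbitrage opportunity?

Around EUR → SEK → CNY → EUR: 1 ÷ 0.086475 ÷ 1.6969 ÷ 6.8146 = 1.000029
Product ≈ 1 (deviation 0.003%, within rounding noise).

1.0000 (no arbitrage)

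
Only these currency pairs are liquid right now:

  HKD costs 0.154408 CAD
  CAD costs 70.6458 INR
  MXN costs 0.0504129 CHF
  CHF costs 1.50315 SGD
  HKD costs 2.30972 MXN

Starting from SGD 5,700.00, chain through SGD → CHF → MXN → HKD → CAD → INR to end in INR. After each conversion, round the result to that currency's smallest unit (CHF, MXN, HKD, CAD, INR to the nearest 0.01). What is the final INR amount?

INR 355,245.23

SGD 5,700.00 ÷ 1.50315 = CHF 3,792.04
CHF 3,792.04 ÷ 0.0504129 = MXN 75,219.64
MXN 75,219.64 ÷ 2.30972 = HKD 32,566.56
HKD 32,566.56 × 0.154408 = CAD 5,028.54
CAD 5,028.54 × 70.6458 = INR 355,245.23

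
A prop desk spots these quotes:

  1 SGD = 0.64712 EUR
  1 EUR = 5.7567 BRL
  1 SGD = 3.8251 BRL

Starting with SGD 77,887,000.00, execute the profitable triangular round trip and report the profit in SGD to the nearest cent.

Profitable loop is SGD → BRL → EUR → SGD:
SGD 77,887,000.00 × 3.8251 = BRL 297,925,563.70
BRL 297,925,563.70 ÷ 5.7567 = EUR 51,752,838.21
EUR 51,752,838.21 ÷ 0.64712 = SGD 79,974,097.86
Profit = SGD 79,974,097.86 − SGD 77,887,000.00

Profit: SGD 2,087,097.86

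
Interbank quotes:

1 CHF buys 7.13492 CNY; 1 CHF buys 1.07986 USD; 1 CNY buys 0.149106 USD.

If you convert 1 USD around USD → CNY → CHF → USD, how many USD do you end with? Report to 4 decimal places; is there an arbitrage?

1.0150 (arbitrage exists)

Around USD → CNY → CHF → USD: 1 ÷ 0.149106 ÷ 7.13492 × 1.07986 = 1.015040
Product > 1; profitable direction is USD → CNY → CHF → USD.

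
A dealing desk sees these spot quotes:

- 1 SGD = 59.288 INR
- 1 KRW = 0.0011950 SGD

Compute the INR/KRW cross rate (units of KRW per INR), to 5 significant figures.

1 INR ÷ 59.288 = 0.0168668 SGD
0.0168668 SGD ÷ 0.0011950 = 14.1145 KRW

INR/KRW = 14.114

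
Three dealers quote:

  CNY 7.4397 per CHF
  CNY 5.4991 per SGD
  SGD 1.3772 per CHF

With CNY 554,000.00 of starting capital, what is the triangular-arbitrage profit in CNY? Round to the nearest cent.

Profit: CNY 9,953.08

Profitable loop is CNY → CHF → SGD → CNY:
CNY 554,000.00 ÷ 7.4397 = CHF 74,465.37
CHF 74,465.37 × 1.3772 = SGD 102,553.71
SGD 102,553.71 × 5.4991 = CNY 563,953.08
Profit = CNY 563,953.08 − CNY 554,000.00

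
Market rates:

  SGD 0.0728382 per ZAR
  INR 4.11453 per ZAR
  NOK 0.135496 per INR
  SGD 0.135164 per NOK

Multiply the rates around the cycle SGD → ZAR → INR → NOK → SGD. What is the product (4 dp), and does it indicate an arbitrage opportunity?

1.0345 (arbitrage exists)

Around SGD → ZAR → INR → NOK → SGD: 1 ÷ 0.0728382 × 4.11453 × 0.135496 × 0.135164 = 1.034543
Product > 1; profitable direction is SGD → ZAR → INR → NOK → SGD.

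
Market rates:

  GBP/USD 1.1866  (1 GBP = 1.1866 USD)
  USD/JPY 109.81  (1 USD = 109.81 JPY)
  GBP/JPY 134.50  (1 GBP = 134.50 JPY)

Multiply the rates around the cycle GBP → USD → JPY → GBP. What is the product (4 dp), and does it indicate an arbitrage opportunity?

0.9688 (arbitrage exists)

Around GBP → USD → JPY → GBP: 1 × 1.1866 × 109.81 ÷ 134.50 = 0.968777
Product < 1; profitable direction is GBP → JPY → USD → GBP.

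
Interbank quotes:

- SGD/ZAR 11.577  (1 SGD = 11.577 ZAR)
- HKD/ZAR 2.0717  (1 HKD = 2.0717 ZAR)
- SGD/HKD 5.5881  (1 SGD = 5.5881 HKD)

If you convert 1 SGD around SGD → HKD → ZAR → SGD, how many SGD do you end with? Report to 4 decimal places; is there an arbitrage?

Around SGD → HKD → ZAR → SGD: 1 × 5.5881 × 2.0717 ÷ 11.577 = 0.999988
Product ≈ 1 (deviation 0.001%, within rounding noise).

1.0000 (no arbitrage)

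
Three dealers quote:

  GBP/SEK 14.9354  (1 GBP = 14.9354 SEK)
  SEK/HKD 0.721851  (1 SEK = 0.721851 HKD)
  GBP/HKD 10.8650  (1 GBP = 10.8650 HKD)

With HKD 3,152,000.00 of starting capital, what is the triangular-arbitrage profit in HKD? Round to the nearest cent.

Profitable loop is HKD → SEK → GBP → HKD:
HKD 3,152,000.00 ÷ 0.721851 = SEK 4,366,552.10
SEK 4,366,552.10 ÷ 14.9354 = GBP 292,362.58
GBP 292,362.58 × 10.8650 = HKD 3,176,519.45
Profit = HKD 3,176,519.45 − HKD 3,152,000.00

Profit: HKD 24,519.45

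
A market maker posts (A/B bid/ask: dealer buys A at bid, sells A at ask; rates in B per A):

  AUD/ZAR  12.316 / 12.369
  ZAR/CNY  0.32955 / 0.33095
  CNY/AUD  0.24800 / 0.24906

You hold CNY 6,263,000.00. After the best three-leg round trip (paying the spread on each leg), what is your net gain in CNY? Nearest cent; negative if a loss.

Best loop CNY → AUD → ZAR → CNY:
CNY 6,263,000.00 × 0.24800 (sell CNY at bid) = AUD 1,553,224.00
AUD 1,553,224.00 × 12.316 (sell AUD at bid) = ZAR 19,129,506.78
ZAR 19,129,506.78 × 0.32955 (sell ZAR at bid) = CNY 6,304,128.96

Net profit: CNY 41,128.96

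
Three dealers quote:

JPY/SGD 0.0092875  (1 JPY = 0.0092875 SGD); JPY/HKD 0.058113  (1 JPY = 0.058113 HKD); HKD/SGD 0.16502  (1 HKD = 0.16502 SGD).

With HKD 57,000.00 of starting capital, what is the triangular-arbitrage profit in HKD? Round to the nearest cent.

Profit: HKD 1,855.34

Profitable loop is HKD → SGD → JPY → HKD:
HKD 57,000.00 × 0.16502 = SGD 9,406.14
SGD 9,406.14 ÷ 0.0092875 = JPY 1,012,774
JPY 1,012,774 × 0.058113 = HKD 58,855.34
Profit = HKD 58,855.34 − HKD 57,000.00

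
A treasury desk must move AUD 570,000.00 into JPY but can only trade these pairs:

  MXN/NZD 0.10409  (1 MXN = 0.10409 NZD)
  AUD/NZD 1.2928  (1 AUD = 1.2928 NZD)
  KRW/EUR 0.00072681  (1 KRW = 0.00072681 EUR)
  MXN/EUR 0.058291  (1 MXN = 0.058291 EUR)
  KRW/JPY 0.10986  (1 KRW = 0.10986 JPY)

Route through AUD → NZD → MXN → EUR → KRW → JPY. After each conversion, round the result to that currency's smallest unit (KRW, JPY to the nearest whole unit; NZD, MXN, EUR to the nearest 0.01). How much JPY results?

AUD 570,000.00 × 1.2928 = NZD 736,896.00
NZD 736,896.00 ÷ 0.10409 = MXN 7,079,412.05
MXN 7,079,412.05 × 0.058291 = EUR 412,666.01
EUR 412,666.01 ÷ 0.00072681 = KRW 567,777,012
KRW 567,777,012 × 0.10986 = JPY 62,375,983

JPY 62,375,983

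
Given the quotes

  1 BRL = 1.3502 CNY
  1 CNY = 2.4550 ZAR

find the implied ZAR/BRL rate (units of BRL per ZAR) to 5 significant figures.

ZAR/BRL = 0.30168

1 ZAR ÷ 2.4550 = 0.407332 CNY
0.407332 CNY ÷ 1.3502 = 0.301683 BRL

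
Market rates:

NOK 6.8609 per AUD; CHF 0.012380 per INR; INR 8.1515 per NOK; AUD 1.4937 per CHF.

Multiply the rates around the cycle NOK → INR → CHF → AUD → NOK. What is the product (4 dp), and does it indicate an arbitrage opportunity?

1.0342 (arbitrage exists)

Around NOK → INR → CHF → AUD → NOK: 1 × 8.1515 × 0.012380 × 1.4937 × 6.8609 = 1.034196
Product > 1; profitable direction is NOK → INR → CHF → AUD → NOK.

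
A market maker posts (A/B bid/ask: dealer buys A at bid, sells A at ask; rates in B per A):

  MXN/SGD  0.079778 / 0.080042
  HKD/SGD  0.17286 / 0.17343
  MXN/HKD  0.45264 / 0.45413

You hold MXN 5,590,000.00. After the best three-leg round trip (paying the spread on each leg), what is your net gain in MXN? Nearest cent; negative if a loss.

Net profit: MXN 72,269.50

Best loop MXN → SGD → HKD → MXN:
MXN 5,590,000.00 × 0.079778 (sell MXN at bid) = SGD 445,959.02
SGD 445,959.02 ÷ 0.17343 (buy HKD at ask) = HKD 2,571,406.45
HKD 2,571,406.45 ÷ 0.45413 (buy MXN at ask) = MXN 5,662,269.50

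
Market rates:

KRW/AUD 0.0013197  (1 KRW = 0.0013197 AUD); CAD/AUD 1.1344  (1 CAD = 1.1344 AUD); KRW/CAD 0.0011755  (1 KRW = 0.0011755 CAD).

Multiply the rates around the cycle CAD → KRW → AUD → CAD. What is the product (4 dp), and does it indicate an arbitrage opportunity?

0.9897 (arbitrage exists)

Around CAD → KRW → AUD → CAD: 1 ÷ 0.0011755 × 0.0013197 ÷ 1.1344 = 0.989661
Product < 1; profitable direction is CAD → AUD → KRW → CAD.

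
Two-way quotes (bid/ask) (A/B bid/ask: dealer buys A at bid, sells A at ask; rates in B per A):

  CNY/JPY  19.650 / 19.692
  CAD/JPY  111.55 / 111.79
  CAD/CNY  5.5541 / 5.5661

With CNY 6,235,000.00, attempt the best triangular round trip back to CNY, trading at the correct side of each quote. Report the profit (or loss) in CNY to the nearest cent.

Net profit: CNY 110,490.54

Best loop CNY → CAD → JPY → CNY:
CNY 6,235,000.00 ÷ 5.5661 (buy CAD at ask) = CAD 1,120,173.91
CAD 1,120,173.91 × 111.55 (sell CAD at bid) = JPY 124,955,400
JPY 124,955,400 ÷ 19.692 (buy CNY at ask) = CNY 6,345,490.54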